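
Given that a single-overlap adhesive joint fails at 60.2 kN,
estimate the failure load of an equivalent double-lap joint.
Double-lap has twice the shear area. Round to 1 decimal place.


Double-lap factor = 2
Expected load = 60.2 * 2 = 120.4 kN

120.4


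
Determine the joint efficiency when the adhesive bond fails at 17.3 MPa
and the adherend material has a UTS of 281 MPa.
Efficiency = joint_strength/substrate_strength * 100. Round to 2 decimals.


Joint efficiency = 17.3 / 281 * 100
= 6.16%

6.16


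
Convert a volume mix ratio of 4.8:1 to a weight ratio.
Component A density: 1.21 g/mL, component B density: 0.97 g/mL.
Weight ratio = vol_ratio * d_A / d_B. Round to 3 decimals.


= 4.8 * 1.21 / 0.97 = 5.988

5.988


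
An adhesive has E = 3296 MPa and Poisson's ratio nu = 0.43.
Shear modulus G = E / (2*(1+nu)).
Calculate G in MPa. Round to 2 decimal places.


G = 3296 / (2*(1+0.43))
= 3296 / 2.86
= 1152.45 MPa

1152.45


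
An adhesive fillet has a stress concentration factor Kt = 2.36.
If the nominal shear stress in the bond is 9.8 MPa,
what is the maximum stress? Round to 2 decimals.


Max stress = 9.8 * 2.36 = 23.13 MPa

23.13


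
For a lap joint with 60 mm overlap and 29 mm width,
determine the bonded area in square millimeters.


Area = 60 * 29 = 1740 mm^2

1740


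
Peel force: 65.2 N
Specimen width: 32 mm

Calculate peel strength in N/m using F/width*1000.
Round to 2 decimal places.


Peel strength = 65.2 / 32 * 1000 = 2037.50 N/m

2037.50


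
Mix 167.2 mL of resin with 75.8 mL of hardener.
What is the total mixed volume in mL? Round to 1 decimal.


Total = 167.2 + 75.8 = 243.0 mL

243.0


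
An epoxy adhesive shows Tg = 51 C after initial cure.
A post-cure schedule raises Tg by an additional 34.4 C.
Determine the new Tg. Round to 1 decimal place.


New Tg = 51 + 34.4
= 85.4 C

85.4


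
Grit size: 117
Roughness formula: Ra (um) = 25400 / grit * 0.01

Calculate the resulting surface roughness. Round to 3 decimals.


Ra = 25400 / 117 * 0.01
= 2.171 um

2.171


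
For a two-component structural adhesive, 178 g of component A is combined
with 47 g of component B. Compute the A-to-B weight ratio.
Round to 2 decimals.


Weight ratio A:B = 178 / 47
= 3.79

3.79


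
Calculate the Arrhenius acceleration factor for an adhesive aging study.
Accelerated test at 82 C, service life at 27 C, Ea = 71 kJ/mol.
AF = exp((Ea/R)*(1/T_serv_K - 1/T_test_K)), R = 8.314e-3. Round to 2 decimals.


T_test = 355.15 K, T_serv = 300.15 K
Ea/R = 71 / 0.008314 = 8539.81
AF = exp(8539.81 * (1/300.15 - 1/355.15))
= 81.95

81.95


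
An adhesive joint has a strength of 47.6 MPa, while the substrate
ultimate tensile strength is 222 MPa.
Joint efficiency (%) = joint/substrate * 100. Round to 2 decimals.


Efficiency = 47.6 / 222 * 100
= 21.44%

21.44


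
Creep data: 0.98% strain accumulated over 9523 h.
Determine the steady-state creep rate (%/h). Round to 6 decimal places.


Rate = 0.98 / 9523 = 0.000103 %/h

0.000103


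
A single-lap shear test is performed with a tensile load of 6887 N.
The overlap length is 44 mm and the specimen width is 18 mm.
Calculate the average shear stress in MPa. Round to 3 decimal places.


Shear stress = F / (overlap * width)
= 6887 / (44 * 18)
= 6887 / 792
= 8.696 MPa

8.696


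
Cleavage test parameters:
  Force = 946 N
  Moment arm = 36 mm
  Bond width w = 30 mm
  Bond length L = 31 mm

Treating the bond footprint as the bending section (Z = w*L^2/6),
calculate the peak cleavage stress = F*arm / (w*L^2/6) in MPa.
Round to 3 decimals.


M = 946 * 36 = 34056 N*mm
Z = 30 * 31^2 / 6 = 28830 / 6 mm^3
sigma = M / Z = 6 * 34056 / 28830 = 204336 / 28830
= 7.088 MPa

7.088


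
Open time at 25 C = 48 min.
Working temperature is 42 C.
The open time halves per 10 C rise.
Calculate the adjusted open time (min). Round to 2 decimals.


factor = 2^((42 - 25) / 10) = 3.2490
ot = 48 / 3.2490 = 14.77 min

14.77


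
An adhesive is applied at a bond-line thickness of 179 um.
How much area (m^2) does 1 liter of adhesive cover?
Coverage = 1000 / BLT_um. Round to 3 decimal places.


Coverage = 1000 / 179 = 5.587 m^2

5.587


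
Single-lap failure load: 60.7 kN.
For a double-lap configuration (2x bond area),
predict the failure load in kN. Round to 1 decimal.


Failure load = 60.7 * 2 = 121.4 kN

121.4


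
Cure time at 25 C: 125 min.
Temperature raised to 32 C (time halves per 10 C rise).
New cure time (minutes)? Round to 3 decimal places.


Acceleration factor = 2^(7/10) = 1.6245
New time = 125 / 1.6245 = 76.947 min

76.947


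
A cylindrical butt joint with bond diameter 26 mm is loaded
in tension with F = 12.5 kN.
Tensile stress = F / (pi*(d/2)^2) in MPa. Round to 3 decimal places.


Area = pi * (26/2)^2 = 530.9292 mm^2
Stress = 12.5*1000 / 530.9292
= 23.544 MPa

23.544


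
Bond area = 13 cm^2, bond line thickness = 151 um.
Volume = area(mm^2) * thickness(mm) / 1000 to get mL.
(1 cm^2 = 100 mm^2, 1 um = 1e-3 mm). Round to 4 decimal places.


area_mm2 = 13 * 100 = 1300
blt_mm = 151 * 1e-3 = 0.151
vol_mm3 = 1300 * 0.151 = 196.3
vol_mL = 196.3 / 1000 = 0.1963 mL

0.1963


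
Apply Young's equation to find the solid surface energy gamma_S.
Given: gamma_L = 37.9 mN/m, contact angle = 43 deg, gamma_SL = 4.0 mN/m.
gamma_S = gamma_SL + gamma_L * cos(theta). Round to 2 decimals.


theta_rad = 43 * pi/180 = 0.750492
gamma_S = 4.0 + 37.9 * cos(0.750492)
= 31.72 mN/m

31.72


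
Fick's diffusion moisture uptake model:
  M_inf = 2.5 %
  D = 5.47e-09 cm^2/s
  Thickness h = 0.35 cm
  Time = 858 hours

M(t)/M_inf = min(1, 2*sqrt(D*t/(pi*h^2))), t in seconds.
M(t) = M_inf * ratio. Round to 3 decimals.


t_sec = 858 * 3600 = 3088800
ratio = 2*sqrt(5.47e-09*3088800/(pi*0.35^2))
= min(1, 0.419059)
= 0.419059
M(t) = 2.5 * 0.419059 = 1.048 %

1.048


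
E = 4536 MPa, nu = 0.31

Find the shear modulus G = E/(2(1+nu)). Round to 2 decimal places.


G = 4536 / (2 * 1.31)
= 1731.30 MPa

1731.30


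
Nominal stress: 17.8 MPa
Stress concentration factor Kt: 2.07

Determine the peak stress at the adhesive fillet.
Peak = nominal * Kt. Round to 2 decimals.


Peak stress = 17.8 * 2.07
= 36.85 MPa

36.85


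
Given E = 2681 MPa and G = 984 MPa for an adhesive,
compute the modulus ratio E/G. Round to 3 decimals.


E/G ratio = 2681 / 984 = 2.725

2.725


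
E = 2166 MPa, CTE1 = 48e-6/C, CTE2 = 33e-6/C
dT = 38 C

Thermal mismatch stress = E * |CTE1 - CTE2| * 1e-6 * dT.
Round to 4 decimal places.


= 2166 * 15e-6 * 38
= 1.2346 MPa

1.2346


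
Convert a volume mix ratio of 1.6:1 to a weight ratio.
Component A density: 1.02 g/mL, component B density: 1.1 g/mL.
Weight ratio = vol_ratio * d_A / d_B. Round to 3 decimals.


= 1.6 * 1.02 / 1.1 = 1.484

1.484


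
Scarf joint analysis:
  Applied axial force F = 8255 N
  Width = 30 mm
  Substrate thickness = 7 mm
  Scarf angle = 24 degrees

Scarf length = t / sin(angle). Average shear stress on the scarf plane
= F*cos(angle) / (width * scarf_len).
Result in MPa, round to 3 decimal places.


Scarf length = 7 / sin(24 deg) = 17.2102 mm
cos(24 deg) = 0.913545
Shear = 8255 * 0.913545 / (30 * 17.2102)
= 14.606 MPa

14.606


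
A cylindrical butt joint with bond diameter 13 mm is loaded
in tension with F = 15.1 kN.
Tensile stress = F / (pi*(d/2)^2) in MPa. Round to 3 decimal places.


Area = pi * (13/2)^2 = 132.7323 mm^2
Stress = 15.1*1000 / 132.7323
= 113.763 MPa

113.763


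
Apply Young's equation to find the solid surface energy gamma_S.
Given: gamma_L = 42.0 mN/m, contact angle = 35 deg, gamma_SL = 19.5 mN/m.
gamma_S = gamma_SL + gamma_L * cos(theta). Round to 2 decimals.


theta_rad = 35 * pi/180 = 0.610865
gamma_S = 19.5 + 42.0 * cos(0.610865)
= 53.90 mN/m

53.90


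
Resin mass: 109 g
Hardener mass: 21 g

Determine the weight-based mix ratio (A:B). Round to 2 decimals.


Ratio = 109 / 21 = 5.19

5.19


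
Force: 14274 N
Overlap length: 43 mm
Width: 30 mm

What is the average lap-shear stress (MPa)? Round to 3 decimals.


Average shear stress = F / (overlap * width)
= 14274 / (43 * 30)
= 11.065 MPa

11.065


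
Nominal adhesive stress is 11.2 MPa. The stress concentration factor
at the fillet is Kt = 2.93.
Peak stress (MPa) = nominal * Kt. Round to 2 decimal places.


Peak = 11.2 * 2.93 = 32.82 MPa

32.82


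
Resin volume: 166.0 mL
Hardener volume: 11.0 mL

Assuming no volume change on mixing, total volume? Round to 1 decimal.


V_total = 166.0 + 11.0 = 177.0 mL

177.0


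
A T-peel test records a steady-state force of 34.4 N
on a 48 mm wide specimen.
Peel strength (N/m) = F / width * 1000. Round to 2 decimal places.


Peel strength = 34.4 / 48 * 1000
= 716.67 N/m

716.67


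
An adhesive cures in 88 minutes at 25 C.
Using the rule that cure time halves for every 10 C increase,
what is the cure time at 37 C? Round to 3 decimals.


Factor = 2^((37 - 25) / 10) = 2.2974
Cure time = 88 / 2.2974
= 38.304 minutes

38.304


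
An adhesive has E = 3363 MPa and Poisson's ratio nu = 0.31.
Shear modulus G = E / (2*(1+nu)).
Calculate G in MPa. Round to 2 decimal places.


G = 3363 / (2*(1+0.31))
= 3363 / 2.62
= 1283.59 MPa

1283.59


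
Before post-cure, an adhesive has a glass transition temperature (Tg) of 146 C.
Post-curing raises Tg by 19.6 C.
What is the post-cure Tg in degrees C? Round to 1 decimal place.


Tg_post = Tg_base + delta_Tg
= 146 + 19.6
= 165.6 C

165.6


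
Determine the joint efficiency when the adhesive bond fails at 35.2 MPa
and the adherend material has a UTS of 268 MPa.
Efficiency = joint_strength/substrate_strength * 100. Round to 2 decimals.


Joint efficiency = 35.2 / 268 * 100
= 13.13%

13.13


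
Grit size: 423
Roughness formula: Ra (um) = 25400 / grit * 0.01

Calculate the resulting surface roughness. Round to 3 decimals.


Ra = 25400 / 423 * 0.01
= 0.600 um

0.600


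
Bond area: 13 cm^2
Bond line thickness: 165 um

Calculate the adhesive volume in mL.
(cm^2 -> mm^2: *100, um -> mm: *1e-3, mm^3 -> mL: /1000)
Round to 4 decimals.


V = 13*100 * 165*1e-3 / 1000
= 0.2145 mL

0.2145


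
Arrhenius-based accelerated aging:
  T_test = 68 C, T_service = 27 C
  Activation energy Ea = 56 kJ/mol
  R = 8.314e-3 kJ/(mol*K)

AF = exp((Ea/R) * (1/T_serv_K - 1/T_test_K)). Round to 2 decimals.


T_test_K = 341.15, T_serv_K = 300.15
AF = exp((56/8.314e-3) * (1/300.15 - 1/341.15))
= 14.83

14.83


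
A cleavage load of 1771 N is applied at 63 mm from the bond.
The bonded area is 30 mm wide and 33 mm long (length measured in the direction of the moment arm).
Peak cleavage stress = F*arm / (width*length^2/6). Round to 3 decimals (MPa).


Moment = 1771 * 63 = 111573 N*mm
Section modulus = 30 * 1089 / 6 = 32670 / 6 mm^3
Stress = 111573 / (32670 / 6) = 669438 / 32670
= 20.491 MPa

20.491


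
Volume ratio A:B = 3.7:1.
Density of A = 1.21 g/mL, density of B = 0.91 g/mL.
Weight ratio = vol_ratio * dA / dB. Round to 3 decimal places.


Wt ratio = 3.7 * 1.21 / 0.91
= 4.920

4.920


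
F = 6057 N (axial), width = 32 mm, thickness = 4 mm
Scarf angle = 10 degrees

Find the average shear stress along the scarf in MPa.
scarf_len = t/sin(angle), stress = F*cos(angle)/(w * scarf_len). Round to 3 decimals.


scarf_len = 4/sin(10 deg) = 23.0351
cos(10 deg) = 0.984808
stress = 6057*0.984808/(32*23.0351) = 8.092 MPa

8.092


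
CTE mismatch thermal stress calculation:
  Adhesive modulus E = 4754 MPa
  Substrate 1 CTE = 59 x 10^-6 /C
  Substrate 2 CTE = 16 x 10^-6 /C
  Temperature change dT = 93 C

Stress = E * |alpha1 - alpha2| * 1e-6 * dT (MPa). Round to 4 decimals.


delta_alpha = |59 - 16| = 43 x 10^-6/C
Stress = 4754 * 43e-6 * 93
= 19.0112 MPa

19.0112


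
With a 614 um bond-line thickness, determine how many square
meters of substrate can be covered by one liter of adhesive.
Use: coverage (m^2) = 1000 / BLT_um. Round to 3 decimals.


Coverage = 1000 / 614 = 1.629 m^2

1.629


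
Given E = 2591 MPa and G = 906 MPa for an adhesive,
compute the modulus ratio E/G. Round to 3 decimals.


E/G ratio = 2591 / 906 = 2.860

2.860


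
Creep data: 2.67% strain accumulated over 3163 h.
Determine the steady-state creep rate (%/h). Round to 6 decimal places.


Rate = 2.67 / 3163 = 0.000844 %/h

0.000844


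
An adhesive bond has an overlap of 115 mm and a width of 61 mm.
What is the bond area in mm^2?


Bond area = overlap * width
= 115 * 61
= 7015 mm^2

7015


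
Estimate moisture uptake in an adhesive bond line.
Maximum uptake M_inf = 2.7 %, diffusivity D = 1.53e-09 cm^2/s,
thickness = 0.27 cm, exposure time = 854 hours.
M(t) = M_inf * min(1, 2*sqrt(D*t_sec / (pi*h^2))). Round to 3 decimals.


Convert time: 854 h = 3074400 s
ratio = min(1, 2*sqrt(1.53e-09*3074400/(pi*0.27^2)))
= 0.286627
M(t) = 2.7 * 0.286627 = 0.774%

0.774


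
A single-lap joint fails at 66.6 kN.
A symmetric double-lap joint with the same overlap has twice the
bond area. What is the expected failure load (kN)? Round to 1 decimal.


Double-lap load = 2 * 66.6 = 133.2 kN

133.2


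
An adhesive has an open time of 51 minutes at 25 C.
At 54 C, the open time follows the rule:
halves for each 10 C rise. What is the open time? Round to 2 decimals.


Factor = 2^((54-25)/10) = 7.4643
Open time = 51 / 7.4643 = 6.83 min

6.83


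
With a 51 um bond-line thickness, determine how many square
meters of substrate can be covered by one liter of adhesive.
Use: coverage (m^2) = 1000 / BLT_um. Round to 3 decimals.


Coverage = 1000 / 51 = 19.608 m^2

19.608


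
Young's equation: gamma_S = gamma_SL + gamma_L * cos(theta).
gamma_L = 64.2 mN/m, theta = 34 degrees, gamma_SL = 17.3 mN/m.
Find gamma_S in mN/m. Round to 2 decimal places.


cos(34 deg) = 0.829038
gamma_S = 17.3 + 64.2 * 0.829038
= 70.52 mN/m

70.52


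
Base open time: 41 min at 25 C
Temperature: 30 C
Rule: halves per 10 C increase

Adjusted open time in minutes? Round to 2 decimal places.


Acceleration = 2^((30-25)/10) = 1.4142
Open time = 41 / 1.4142 = 28.99 min

28.99


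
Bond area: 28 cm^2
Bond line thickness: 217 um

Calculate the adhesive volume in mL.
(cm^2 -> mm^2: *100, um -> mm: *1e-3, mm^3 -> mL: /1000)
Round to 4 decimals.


V = 28*100 * 217*1e-3 / 1000
= 0.6076 mL

0.6076


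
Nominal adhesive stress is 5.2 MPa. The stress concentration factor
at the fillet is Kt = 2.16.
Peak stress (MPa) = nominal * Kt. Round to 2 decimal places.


Peak = 5.2 * 2.16 = 11.23 MPa

11.23


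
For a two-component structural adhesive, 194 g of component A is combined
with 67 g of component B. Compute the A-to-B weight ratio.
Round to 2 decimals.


Weight ratio A:B = 194 / 67
= 2.90

2.90


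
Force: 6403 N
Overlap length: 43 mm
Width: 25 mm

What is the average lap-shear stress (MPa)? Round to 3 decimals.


Average shear stress = F / (overlap * width)
= 6403 / (43 * 25)
= 5.956 MPa

5.956


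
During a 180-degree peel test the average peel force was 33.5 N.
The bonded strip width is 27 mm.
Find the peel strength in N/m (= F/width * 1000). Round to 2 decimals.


Peel strength = F/width * 1000
= 33.5 / 27 * 1000
= 1240.74 N/m

1240.74


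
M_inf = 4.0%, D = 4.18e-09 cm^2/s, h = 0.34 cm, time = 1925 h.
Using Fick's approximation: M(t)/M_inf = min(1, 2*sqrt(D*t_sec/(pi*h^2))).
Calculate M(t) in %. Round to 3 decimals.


t = 6930000 s
ratio = min(1, 2*sqrt(4.18e-09*6930000/(pi*0.1156)))
= 0.564847
M(t) = 4.0 * 0.564847 = 2.259%

2.259


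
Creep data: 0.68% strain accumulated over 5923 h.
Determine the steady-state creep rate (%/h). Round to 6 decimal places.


Rate = 0.68 / 5923 = 0.000115 %/h

0.000115


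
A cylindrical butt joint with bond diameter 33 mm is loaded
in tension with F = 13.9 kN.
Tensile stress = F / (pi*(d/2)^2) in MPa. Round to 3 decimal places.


Area = pi * (33/2)^2 = 855.2986 mm^2
Stress = 13.9*1000 / 855.2986
= 16.252 MPa

16.252


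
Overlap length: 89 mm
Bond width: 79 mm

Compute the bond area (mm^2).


Bond area = 89 * 79 = 7031 mm^2

7031


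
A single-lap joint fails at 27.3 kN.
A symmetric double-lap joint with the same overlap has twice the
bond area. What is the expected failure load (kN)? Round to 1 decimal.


Double-lap load = 2 * 27.3 = 54.6 kN

54.6


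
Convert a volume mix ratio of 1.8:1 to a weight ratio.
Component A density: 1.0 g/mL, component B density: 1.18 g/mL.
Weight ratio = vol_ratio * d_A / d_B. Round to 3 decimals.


= 1.8 * 1.0 / 1.18 = 1.525

1.525


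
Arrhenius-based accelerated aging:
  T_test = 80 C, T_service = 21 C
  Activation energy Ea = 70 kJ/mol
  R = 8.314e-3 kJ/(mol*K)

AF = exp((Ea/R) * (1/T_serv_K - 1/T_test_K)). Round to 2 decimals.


T_test_K = 353.15, T_serv_K = 294.15
AF = exp((70/8.314e-3) * (1/294.15 - 1/353.15))
= 119.35

119.35


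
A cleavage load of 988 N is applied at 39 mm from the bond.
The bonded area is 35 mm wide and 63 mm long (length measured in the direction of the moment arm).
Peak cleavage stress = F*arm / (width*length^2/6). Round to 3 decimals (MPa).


Moment = 988 * 39 = 38532 N*mm
Section modulus = 35 * 3969 / 6 = 138915 / 6 mm^3
Stress = 38532 / (138915 / 6) = 231192 / 138915
= 1.664 MPa

1.664


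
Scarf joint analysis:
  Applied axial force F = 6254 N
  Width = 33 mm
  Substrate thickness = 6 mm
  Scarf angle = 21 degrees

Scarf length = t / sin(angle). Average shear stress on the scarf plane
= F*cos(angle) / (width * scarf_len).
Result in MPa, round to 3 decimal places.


Scarf length = 6 / sin(21 deg) = 16.7426 mm
cos(21 deg) = 0.933580
Shear = 6254 * 0.933580 / (33 * 16.7426)
= 10.568 MPa

10.568


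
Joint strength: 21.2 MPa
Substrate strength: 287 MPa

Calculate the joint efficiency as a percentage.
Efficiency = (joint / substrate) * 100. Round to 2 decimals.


Efficiency = (21.2 / 287) * 100 = 7.39%

7.39


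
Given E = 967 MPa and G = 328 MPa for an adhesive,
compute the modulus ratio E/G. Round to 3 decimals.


E/G ratio = 967 / 328 = 2.948

2.948


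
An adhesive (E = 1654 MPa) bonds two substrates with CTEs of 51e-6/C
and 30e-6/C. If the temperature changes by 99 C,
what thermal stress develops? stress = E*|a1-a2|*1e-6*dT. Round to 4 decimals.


Stress = 1654 * |51 - 30| * 1e-6 * 99
= 3.4387 MPa

3.4387


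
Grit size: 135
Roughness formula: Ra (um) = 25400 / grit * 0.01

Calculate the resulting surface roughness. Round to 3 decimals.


Ra = 25400 / 135 * 0.01
= 1.881 um

1.881


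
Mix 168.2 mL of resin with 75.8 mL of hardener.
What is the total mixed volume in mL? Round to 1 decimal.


Total = 168.2 + 75.8 = 244.0 mL

244.0


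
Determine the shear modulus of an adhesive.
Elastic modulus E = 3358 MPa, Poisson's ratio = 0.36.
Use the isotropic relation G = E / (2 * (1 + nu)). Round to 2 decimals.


G = 3358 / (2*(1+0.36)) = 3358 / 2.72
= 1234.56 MPa

1234.56


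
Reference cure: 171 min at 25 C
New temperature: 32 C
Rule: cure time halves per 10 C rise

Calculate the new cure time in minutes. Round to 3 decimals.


factor = 2^((32-25)/10) = 1.6245
t_new = 171 / 1.6245 = 105.263 min

105.263


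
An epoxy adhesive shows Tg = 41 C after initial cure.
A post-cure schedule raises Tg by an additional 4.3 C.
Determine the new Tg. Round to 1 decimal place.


New Tg = 41 + 4.3
= 45.3 C

45.3


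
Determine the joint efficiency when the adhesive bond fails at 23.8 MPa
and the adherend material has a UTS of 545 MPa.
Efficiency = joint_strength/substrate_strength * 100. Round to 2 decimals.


Joint efficiency = 23.8 / 545 * 100
= 4.37%

4.37


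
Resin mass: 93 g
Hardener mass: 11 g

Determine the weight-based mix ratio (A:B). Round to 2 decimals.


Ratio = 93 / 11 = 8.45

8.45


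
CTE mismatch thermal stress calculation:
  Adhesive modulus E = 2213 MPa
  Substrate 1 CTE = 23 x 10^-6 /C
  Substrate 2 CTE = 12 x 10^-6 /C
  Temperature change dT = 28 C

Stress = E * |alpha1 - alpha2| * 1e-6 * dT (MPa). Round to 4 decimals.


delta_alpha = |23 - 12| = 11 x 10^-6/C
Stress = 2213 * 11e-6 * 28
= 0.6816 MPa

0.6816


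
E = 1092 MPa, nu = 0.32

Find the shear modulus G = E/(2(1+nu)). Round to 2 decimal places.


G = 1092 / (2 * 1.32)
= 413.64 MPa

413.64


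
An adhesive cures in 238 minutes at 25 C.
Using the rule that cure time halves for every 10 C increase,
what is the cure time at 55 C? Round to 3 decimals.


Factor = 2^((55 - 25) / 10) = 8.0000
Cure time = 238 / 8.0000
= 29.750 minutes

29.750


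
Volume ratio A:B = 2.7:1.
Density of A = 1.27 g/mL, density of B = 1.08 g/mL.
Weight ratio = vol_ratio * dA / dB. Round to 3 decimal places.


Wt ratio = 2.7 * 1.27 / 1.08
= 3.175

3.175


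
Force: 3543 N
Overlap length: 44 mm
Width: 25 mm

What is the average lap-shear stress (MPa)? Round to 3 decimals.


Average shear stress = F / (overlap * width)
= 3543 / (44 * 25)
= 3.221 MPa

3.221


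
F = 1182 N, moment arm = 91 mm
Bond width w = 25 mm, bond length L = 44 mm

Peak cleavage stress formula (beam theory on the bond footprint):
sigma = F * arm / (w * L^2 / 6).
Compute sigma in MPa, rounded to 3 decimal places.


sigma = (1182 * 91) / (25 * 1936 / 6)
= 107562 * 6 / 48400
= 645372 / 48400
= 13.334 MPa

13.334


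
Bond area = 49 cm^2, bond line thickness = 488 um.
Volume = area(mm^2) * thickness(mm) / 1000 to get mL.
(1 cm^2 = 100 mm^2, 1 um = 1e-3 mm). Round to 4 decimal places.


area_mm2 = 49 * 100 = 4900
blt_mm = 488 * 1e-3 = 0.488
vol_mm3 = 4900 * 0.488 = 2391.2
vol_mL = 2391.2 / 1000 = 2.3912 mL

2.3912


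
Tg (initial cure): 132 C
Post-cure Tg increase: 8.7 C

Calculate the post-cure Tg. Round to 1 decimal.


Post-cure Tg = 132 + 8.7 = 140.7 C

140.7


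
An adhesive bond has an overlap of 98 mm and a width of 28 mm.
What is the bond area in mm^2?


Bond area = overlap * width
= 98 * 28
= 2744 mm^2

2744


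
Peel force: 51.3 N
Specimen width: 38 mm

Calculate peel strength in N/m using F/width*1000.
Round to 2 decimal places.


Peel strength = 51.3 / 38 * 1000 = 1350.00 N/m

1350.00


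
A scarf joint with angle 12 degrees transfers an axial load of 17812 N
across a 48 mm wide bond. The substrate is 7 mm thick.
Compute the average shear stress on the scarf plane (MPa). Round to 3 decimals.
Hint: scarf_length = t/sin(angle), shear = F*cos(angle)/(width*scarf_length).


scarf_length = 7 / sin(12 deg) = 33.6681 mm
cos(12 deg) = 0.978148
shear stress = 17812 * 0.978148 / (48 * 33.6681)
= 10.781 MPa

10.781


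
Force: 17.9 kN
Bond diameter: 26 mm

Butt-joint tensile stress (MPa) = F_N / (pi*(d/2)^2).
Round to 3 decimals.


F_N = 17.9 * 1000 = 17900.0 N
A = pi*(13.0)^2 = 530.9292 mm^2
stress = 17900.0 / 530.9292 = 33.714 MPa

33.714


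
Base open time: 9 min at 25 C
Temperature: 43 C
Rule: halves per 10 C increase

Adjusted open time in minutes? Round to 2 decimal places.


Acceleration = 2^((43-25)/10) = 3.4822
Open time = 9 / 3.4822 = 2.58 min

2.58


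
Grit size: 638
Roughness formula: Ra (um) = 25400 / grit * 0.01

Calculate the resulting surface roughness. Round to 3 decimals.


Ra = 25400 / 638 * 0.01
= 0.398 um

0.398


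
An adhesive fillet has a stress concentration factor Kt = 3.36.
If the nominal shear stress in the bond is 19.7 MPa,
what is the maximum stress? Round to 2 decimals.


Max stress = 19.7 * 3.36 = 66.19 MPa

66.19


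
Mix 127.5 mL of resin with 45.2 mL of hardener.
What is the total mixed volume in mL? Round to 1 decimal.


Total = 127.5 + 45.2 = 172.7 mL

172.7


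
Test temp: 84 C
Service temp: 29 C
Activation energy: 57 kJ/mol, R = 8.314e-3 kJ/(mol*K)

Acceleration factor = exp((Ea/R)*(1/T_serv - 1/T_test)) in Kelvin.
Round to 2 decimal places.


AF = exp((57/0.008314)*(1/302.15 - 1/357.15))
= 32.93

32.93


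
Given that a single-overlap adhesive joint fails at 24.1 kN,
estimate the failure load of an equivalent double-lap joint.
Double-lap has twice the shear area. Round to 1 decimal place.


Double-lap factor = 2
Expected load = 24.1 * 2 = 48.2 kN

48.2


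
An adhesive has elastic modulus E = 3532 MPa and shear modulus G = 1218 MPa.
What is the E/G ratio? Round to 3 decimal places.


E/G = 3532 / 1218 = 2.900

2.900


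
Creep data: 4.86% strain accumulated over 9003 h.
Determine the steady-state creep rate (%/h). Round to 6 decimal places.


Rate = 4.86 / 9003 = 0.000540 %/h

0.000540


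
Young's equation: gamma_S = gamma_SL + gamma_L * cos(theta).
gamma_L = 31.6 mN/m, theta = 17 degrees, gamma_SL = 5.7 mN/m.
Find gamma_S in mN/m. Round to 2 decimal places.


cos(17 deg) = 0.956305
gamma_S = 5.7 + 31.6 * 0.956305
= 35.92 mN/m

35.92


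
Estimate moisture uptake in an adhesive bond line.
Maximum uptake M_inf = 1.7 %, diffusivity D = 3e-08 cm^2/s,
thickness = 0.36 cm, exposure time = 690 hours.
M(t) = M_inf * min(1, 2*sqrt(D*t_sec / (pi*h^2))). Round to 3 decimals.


Convert time: 690 h = 2484000 s
ratio = min(1, 2*sqrt(3e-08*2484000/(pi*0.36^2)))
= 0.855636
M(t) = 1.7 * 0.855636 = 1.455%

1.455


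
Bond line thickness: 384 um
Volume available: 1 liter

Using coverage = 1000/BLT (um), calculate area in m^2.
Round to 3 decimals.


1 L = 1e6 mm^3, thickness = 384 um = 0.384 mm
Area = 1e6 / 0.384 mm^2 = (1e6 / 0.384) / 1e6 m^2 = 1000 / 384 m^2
= 2.604 m^2

2.604


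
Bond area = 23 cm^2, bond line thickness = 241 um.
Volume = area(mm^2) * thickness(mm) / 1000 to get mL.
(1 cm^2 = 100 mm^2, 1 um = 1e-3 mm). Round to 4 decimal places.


area_mm2 = 23 * 100 = 2300
blt_mm = 241 * 1e-3 = 0.241
vol_mm3 = 2300 * 0.241 = 554.3
vol_mL = 554.3 / 1000 = 0.5543 mL

0.5543


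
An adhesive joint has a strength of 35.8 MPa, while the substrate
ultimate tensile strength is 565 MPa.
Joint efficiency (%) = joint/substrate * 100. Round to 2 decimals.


Efficiency = 35.8 / 565 * 100
= 6.34%

6.34


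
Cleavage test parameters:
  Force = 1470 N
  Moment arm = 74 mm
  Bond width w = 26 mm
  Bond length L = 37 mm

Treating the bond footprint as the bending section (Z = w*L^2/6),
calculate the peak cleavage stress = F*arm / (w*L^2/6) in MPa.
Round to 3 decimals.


M = 1470 * 74 = 108780 N*mm
Z = 26 * 37^2 / 6 = 35594 / 6 mm^3
sigma = M / Z = 6 * 108780 / 35594 = 652680 / 35594
= 18.337 MPa

18.337


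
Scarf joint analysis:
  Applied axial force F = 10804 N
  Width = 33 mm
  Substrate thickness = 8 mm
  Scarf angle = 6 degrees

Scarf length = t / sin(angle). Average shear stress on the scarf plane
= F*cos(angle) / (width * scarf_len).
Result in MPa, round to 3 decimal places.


Scarf length = 8 / sin(6 deg) = 76.5342 mm
cos(6 deg) = 0.994522
Shear = 10804 * 0.994522 / (33 * 76.5342)
= 4.254 MPa

4.254


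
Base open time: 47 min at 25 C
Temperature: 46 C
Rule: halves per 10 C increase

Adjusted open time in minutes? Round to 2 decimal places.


Acceleration = 2^((46-25)/10) = 4.2871
Open time = 47 / 4.2871 = 10.96 min

10.96


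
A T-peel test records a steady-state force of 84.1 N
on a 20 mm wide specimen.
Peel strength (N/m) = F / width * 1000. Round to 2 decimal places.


Peel strength = 84.1 / 20 * 1000
= 4205.00 N/m

4205.00


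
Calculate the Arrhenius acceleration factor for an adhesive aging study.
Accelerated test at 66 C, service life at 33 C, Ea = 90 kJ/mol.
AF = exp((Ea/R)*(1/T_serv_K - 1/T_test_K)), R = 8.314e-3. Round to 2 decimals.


T_test = 339.15 K, T_serv = 306.15 K
Ea/R = 90 / 0.008314 = 10825.11
AF = exp(10825.11 * (1/306.15 - 1/339.15))
= 31.20

31.20


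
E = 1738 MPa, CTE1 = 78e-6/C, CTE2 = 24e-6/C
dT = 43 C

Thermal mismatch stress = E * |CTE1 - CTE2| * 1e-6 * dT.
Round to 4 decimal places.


= 1738 * 54e-6 * 43
= 4.0356 MPa

4.0356


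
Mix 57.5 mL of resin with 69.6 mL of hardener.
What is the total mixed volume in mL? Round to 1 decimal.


Total = 57.5 + 69.6 = 127.1 mL

127.1


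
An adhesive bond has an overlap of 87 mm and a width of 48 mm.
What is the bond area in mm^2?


Bond area = overlap * width
= 87 * 48
= 4176 mm^2

4176


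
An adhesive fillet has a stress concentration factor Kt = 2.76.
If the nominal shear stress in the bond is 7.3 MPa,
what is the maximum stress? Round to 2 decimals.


Max stress = 7.3 * 2.76 = 20.15 MPa

20.15


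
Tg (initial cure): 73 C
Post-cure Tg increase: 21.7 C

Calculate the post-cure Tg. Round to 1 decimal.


Post-cure Tg = 73 + 21.7 = 94.7 C

94.7


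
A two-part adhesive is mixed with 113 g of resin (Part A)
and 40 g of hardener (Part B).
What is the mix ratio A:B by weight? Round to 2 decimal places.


Mix ratio = mass_A / mass_B
= 113 / 40
= 2.83

2.83


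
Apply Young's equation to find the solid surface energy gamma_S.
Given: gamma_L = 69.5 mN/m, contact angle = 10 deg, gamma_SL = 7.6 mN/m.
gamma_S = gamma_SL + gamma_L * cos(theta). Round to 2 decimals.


theta_rad = 10 * pi/180 = 0.174533
gamma_S = 7.6 + 69.5 * cos(0.174533)
= 76.04 mN/m

76.04


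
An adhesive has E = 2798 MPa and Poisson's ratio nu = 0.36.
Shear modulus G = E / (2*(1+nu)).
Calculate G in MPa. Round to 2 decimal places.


G = 2798 / (2*(1+0.36))
= 2798 / 2.72
= 1028.68 MPa

1028.68


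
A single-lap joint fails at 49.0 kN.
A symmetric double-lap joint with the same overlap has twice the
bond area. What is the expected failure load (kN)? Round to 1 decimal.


Double-lap load = 2 * 49.0 = 98.0 kN

98.0


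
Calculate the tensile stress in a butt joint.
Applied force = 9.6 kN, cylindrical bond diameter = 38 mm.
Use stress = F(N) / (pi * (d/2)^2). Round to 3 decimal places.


A = pi * 19.0^2 = 1134.1149 mm^2
sigma = 9600.0 / 1134.1149 = 8.465 MPa

8.465


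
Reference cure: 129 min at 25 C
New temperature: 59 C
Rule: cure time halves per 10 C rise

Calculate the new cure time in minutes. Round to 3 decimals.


factor = 2^((59-25)/10) = 10.5561
t_new = 129 / 10.5561 = 12.220 min

12.220


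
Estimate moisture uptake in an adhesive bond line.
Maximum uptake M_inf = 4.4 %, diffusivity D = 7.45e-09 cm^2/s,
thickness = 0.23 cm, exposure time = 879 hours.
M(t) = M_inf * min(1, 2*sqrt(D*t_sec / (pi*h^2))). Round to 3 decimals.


Convert time: 879 h = 3164400 s
ratio = min(1, 2*sqrt(7.45e-09*3164400/(pi*0.23^2)))
= 0.753271
M(t) = 4.4 * 0.753271 = 3.314%

3.314


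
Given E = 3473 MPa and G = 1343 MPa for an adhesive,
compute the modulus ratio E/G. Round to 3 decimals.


E/G ratio = 3473 / 1343 = 2.586

2.586


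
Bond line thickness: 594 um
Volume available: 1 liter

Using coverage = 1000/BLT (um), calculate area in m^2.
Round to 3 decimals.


1 L = 1e6 mm^3, thickness = 594 um = 0.594 mm
Area = 1e6 / 0.594 mm^2 = (1e6 / 0.594) / 1e6 m^2 = 1000 / 594 m^2
= 1.684 m^2

1.684


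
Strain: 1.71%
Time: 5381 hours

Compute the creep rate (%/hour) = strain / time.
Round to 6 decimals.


Creep rate = 1.71 / 5381
= 0.000318 %/h

0.000318


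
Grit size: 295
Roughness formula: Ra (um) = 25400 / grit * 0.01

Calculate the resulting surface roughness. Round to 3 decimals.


Ra = 25400 / 295 * 0.01
= 0.861 um

0.861


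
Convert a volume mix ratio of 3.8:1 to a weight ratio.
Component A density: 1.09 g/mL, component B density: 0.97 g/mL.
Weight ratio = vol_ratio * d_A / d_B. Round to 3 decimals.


= 3.8 * 1.09 / 0.97 = 4.270

4.270


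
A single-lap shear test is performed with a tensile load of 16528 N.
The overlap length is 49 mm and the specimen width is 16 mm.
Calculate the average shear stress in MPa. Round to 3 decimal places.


Shear stress = F / (overlap * width)
= 16528 / (49 * 16)
= 16528 / 784
= 21.082 MPa

21.082


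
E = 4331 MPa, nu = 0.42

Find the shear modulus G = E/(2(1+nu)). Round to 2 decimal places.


G = 4331 / (2 * 1.42)
= 1525.00 MPa

1525.00


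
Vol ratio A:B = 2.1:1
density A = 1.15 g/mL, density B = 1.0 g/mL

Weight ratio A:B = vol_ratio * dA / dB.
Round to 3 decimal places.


Weight ratio = 2.1 * 1.15 / 1.0
= 2.415

2.415


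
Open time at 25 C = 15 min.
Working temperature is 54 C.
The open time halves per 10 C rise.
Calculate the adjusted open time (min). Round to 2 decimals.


factor = 2^((54 - 25) / 10) = 7.4643
ot = 15 / 7.4643 = 2.01 min

2.01


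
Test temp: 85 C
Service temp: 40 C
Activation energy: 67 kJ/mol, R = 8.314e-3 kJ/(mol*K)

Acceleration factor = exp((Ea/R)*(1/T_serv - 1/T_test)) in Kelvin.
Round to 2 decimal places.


AF = exp((67/0.008314)*(1/313.15 - 1/358.15))
= 25.37

25.37


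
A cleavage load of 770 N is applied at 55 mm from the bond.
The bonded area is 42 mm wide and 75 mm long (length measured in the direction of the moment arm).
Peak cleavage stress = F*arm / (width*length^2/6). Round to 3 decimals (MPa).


Moment = 770 * 55 = 42350 N*mm
Section modulus = 42 * 5625 / 6 = 236250 / 6 mm^3
Stress = 42350 / (236250 / 6) = 254100 / 236250
= 1.076 MPa

1.076


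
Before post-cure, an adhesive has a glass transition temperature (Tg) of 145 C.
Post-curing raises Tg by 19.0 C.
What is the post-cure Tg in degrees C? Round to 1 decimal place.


Tg_post = Tg_base + delta_Tg
= 145 + 19.0
= 164.0 C

164.0


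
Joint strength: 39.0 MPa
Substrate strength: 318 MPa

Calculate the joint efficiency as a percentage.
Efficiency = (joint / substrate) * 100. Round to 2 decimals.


Efficiency = (39.0 / 318) * 100 = 12.26%

12.26


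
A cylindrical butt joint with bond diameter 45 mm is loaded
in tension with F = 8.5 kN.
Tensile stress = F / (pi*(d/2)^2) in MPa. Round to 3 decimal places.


Area = pi * (45/2)^2 = 1590.4313 mm^2
Stress = 8.5*1000 / 1590.4313
= 5.344 MPa

5.344


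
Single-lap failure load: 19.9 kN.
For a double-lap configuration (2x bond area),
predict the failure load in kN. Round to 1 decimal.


Failure load = 19.9 * 2 = 39.8 kN

39.8


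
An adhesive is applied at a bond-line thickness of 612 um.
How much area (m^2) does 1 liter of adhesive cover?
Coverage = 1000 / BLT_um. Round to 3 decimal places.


Coverage = 1000 / 612 = 1.634 m^2

1.634


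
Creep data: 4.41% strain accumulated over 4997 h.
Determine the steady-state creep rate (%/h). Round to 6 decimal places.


Rate = 4.41 / 4997 = 0.000883 %/h

0.000883


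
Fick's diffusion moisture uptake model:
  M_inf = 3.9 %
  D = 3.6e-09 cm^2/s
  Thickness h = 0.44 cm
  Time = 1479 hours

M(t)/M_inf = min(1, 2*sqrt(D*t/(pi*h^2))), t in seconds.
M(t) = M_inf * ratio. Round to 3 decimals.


t_sec = 1479 * 3600 = 5324400
ratio = 2*sqrt(3.6e-09*5324400/(pi*0.44^2))
= min(1, 0.355050)
= 0.355050
M(t) = 3.9 * 0.355050 = 1.385 %

1.385


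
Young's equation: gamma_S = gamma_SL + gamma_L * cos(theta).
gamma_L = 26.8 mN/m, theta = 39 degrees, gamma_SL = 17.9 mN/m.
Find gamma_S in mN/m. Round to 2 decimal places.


cos(39 deg) = 0.777146
gamma_S = 17.9 + 26.8 * 0.777146
= 38.73 mN/m

38.73


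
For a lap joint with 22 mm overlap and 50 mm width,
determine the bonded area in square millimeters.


Area = 22 * 50 = 1100 mm^2

1100


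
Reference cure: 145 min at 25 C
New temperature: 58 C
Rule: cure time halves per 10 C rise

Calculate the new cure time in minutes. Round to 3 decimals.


factor = 2^((58-25)/10) = 9.8492
t_new = 145 / 9.8492 = 14.722 min

14.722


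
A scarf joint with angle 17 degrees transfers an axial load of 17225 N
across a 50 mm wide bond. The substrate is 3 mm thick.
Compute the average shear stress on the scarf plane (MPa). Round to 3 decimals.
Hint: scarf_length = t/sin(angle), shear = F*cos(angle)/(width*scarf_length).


scarf_length = 3 / sin(17 deg) = 10.2609 mm
cos(17 deg) = 0.956305
shear stress = 17225 * 0.956305 / (50 * 10.2609)
= 32.107 MPa

32.107


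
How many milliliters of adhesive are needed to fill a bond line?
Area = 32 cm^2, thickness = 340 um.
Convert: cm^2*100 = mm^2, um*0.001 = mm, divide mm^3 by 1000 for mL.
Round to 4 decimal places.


= (32 * 100) * (340 * 0.001) / 1000
= 1.0880 mL

1.0880


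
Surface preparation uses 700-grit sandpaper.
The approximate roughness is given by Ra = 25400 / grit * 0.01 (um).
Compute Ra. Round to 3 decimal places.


Ra = 25400 / 700 * 0.01
= 254 / 700
= 0.363 um

0.363


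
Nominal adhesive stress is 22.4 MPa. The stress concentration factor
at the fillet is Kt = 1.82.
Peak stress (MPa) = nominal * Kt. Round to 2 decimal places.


Peak = 22.4 * 1.82 = 40.77 MPa

40.77


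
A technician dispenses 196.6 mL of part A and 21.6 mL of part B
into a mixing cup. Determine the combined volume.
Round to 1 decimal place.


Combined volume = 196.6 + 21.6
= 218.2 mL

218.2


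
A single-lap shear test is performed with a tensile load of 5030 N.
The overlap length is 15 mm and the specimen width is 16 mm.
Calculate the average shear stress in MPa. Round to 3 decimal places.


Shear stress = F / (overlap * width)
= 5030 / (15 * 16)
= 5030 / 240
= 20.958 MPa

20.958


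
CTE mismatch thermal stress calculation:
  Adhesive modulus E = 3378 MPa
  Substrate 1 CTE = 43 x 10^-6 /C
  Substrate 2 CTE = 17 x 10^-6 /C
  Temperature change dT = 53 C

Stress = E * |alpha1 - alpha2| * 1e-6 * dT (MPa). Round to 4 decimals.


delta_alpha = |43 - 17| = 26 x 10^-6/C
Stress = 3378 * 26e-6 * 53
= 4.6549 MPa

4.6549


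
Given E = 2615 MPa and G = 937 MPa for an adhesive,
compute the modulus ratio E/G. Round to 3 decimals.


E/G ratio = 2615 / 937 = 2.791

2.791


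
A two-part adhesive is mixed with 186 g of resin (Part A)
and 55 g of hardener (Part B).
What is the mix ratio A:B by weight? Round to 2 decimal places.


Mix ratio = mass_A / mass_B
= 186 / 55
= 3.38

3.38


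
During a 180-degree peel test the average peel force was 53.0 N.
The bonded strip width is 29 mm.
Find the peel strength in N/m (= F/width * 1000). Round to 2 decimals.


Peel strength = F/width * 1000
= 53.0 / 29 * 1000
= 1827.59 N/m

1827.59


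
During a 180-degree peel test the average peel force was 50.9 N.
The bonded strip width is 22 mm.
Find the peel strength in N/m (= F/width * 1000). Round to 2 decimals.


Peel strength = F/width * 1000
= 50.9 / 22 * 1000
= 2313.64 N/m

2313.64


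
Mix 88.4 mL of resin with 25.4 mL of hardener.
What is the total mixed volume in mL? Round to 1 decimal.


Total = 88.4 + 25.4 = 113.8 mL

113.8


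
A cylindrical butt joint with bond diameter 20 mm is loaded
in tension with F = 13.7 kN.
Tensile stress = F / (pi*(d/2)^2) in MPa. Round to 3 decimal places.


Area = pi * (20/2)^2 = 314.1593 mm^2
Stress = 13.7*1000 / 314.1593
= 43.608 MPa

43.608


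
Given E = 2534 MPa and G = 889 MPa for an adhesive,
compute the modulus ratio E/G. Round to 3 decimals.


E/G ratio = 2534 / 889 = 2.850

2.850


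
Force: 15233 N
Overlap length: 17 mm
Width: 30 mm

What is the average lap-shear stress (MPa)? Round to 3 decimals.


Average shear stress = F / (overlap * width)
= 15233 / (17 * 30)
= 29.869 MPa

29.869


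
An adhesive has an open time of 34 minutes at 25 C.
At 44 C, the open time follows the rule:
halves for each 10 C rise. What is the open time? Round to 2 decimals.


Factor = 2^((44-25)/10) = 3.7321
Open time = 34 / 3.7321 = 9.11 min

9.11


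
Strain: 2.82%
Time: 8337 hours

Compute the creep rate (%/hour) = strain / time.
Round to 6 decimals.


Creep rate = 2.82 / 8337
= 0.000338 %/h

0.000338


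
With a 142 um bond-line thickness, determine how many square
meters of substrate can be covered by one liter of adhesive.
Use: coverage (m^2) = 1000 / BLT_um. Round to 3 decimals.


Coverage = 1000 / 142 = 7.042 m^2

7.042


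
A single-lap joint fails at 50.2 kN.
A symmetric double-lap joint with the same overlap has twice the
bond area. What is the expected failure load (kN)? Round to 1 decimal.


Double-lap load = 2 * 50.2 = 100.4 kN

100.4


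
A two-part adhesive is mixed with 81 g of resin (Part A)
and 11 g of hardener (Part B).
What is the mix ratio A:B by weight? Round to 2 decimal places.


Mix ratio = mass_A / mass_B
= 81 / 11
= 7.36

7.36
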